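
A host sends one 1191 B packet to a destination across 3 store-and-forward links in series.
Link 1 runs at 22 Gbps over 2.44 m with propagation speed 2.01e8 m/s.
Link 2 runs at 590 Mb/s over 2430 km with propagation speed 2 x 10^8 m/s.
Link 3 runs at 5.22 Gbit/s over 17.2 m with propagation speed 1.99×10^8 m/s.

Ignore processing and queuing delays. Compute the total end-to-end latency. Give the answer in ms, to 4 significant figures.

12.17 ms

L = 1191 × 8 = 9528 bits.
Transmission delays (L/R per hop): 0.000433091, 0.0161492, 0.00182529 ms; sum = 0.0184075 ms.
Propagation delays (d/s per hop): 1.21393e-05, 12.15, 8.64322e-05 ms; sum = 12.1501 ms.
End-to-end = 12.17 ms.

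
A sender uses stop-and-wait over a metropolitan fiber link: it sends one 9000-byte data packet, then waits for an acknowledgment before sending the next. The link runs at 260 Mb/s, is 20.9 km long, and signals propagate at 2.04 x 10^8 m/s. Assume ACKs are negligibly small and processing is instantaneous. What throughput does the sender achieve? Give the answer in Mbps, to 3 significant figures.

t_tx = L/R = 72000/260000000 = 0.000276923 s.
t_prop = 20900/204000000 = 0.000102451 s; RTT = 0.000204902 s.
Cycle = t_tx + RTT = 0.000481825 s.
Throughput = L / cycle = 72000 / 0.000481825 = 149 Mbps.

149 Mbps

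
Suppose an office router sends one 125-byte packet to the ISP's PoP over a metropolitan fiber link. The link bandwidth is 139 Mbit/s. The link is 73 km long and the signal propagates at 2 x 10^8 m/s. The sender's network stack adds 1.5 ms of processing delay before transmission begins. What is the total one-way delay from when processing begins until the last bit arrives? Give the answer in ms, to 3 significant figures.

1.87 ms

L = 125 × 8 = 1000 bits.
Transmission delay = L/R = 1000 / 139000000 = 0.00719424 ms.
Propagation delay = d/s = 73000 m / 200000000 m/s = 0.365 ms.
Plus processing delay 1.5 ms = 1.5 ms.
Total = 1.87 ms.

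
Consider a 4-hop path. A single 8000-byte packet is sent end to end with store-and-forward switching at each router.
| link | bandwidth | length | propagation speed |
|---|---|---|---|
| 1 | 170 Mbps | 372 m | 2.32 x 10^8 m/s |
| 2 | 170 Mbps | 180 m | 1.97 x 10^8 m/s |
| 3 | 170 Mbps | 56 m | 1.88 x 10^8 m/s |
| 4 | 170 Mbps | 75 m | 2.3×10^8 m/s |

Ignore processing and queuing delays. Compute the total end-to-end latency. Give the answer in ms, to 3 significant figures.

1.51 ms

L = 8000 × 8 = 64000 bits.
Transmission delay per hop = L/R = 64000/170000000 = 0.376471 ms; 4 hops → 1.50588 ms.
Propagation delays (d/s per hop): 0.00160345, 0.000913706, 0.000297872, 0.000326087 ms; sum = 0.00314111 ms.
End-to-end = 1.51 ms.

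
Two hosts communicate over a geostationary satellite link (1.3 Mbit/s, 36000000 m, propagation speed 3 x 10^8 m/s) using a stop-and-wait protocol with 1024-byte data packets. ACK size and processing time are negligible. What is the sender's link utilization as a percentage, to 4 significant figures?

t_tx = L/R = 8192/1300000 = 0.00630154 s.
t_prop = 36000000/300000000 = 0.12 s; RTT = 0.24 s.
Cycle = t_tx + RTT = 0.246302 s.
Utilization = t_tx / cycle = 0.00630154/0.246302 = 2.558 %.

2.558 %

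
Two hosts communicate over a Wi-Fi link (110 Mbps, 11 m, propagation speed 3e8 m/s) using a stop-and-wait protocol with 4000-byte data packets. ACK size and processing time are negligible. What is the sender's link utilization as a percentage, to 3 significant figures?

100 %

t_tx = L/R = 32000/110000000 = 0.000290909 s.
t_prop = 11/300000000 = 3.66667e-08 s; RTT = 7.33333e-08 s.
Cycle = t_tx + RTT = 0.000290982 s.
Utilization = t_tx / cycle = 0.000290909/0.000290982 = 100 %.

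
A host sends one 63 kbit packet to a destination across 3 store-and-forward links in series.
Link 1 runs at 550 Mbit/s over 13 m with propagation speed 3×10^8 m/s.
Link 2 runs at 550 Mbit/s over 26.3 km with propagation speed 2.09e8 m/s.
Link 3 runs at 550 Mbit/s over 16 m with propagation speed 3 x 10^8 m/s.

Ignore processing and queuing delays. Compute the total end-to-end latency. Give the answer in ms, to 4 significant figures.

L = 63000 bits.
Transmission delay per hop = L/R = 63000/550000000 = 0.114545 ms; 3 hops → 0.343636 ms.
Propagation delays (d/s per hop): 4.33333e-05, 0.125837, 5.33333e-05 ms; sum = 0.125934 ms.
End-to-end = 0.4696 ms.

0.4696 ms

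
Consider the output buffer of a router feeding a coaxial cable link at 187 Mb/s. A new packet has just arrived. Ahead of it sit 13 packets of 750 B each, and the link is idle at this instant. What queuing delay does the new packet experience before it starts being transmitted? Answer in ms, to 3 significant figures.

Each queued packet: L/R = 6000/187000000 = 0.0320856 ms.
13 queued → 0.417112 ms.
Queuing delay = 0.417 ms.

0.417 ms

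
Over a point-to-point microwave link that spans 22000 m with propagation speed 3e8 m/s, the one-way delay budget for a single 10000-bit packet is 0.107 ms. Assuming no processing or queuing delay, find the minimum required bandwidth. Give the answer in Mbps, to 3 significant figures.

297 Mbps

Propagation delay = 22000 / 300000000 = 0.0733333 ms.
Transmission budget = 0.107 − 0.0733333 = 0.0336667 ms.
R ≥ L / t_tx = 10000 bits / 3.36667e-05 s = 297 Mbps.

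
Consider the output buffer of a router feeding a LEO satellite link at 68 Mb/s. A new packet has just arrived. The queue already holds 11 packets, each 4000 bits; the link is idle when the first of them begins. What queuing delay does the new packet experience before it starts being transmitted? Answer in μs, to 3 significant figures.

647 μs

Each queued packet: L/R = 4000/68000000 = 58.8235 μs.
11 queued → 647.059 μs.
Queuing delay = 647 μs.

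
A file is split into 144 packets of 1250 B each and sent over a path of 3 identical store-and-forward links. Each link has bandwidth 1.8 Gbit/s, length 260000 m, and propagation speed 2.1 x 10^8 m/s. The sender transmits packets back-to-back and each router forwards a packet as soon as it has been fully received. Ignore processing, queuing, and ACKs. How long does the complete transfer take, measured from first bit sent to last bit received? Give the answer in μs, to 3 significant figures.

4530 μs

Per-hop transmission t_tx = L/R = 10000/1800000000 = 5.55556 μs.
Per-hop propagation t_prop = 260000/210000000 = 1238.1 μs.
Pipeline fill: first packet needs 3·t_tx to clear all hops; remaining 143 packets each add one t_tx.
Total = (3+144-1)·t_tx + 3·t_prop = 146·5.55556 + 3·1238.1 = 4530 μs.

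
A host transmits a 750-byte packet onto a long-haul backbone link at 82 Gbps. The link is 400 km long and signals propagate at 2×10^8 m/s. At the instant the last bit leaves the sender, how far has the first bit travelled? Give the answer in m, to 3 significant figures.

t_tx = L/R = 6000/82000000000 = 7.31707e-08 s.
Distance = s × t_tx = 200000000 × 7.31707e-08 = 14.6 m.

14.6 m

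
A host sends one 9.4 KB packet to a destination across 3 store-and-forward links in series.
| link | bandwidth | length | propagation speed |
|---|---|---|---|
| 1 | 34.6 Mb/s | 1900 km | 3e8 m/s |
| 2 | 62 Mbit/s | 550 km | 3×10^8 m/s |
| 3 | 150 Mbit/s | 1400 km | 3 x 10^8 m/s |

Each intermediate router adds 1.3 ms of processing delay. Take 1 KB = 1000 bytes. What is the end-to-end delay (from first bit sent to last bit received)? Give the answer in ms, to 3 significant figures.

19.3 ms

L = 75200 bits.
Transmission delays (L/R per hop): 2.17341, 1.2129, 0.501333 ms; sum = 3.88765 ms.
Propagation delays (d/s per hop): 6.33333, 1.83333, 4.66667 ms; sum = 12.8333 ms.
Processing at 2 router(s): 2 × 1.3 ms = 2.6 ms.
End-to-end = 19.3 ms.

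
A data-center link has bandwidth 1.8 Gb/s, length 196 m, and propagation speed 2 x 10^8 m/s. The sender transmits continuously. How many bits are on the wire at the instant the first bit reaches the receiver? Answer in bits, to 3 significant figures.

Propagation delay = 196 / 200000000 = 9.8e-07 s.
BDP = R × t_prop = 1800000000 × 9.8e-07 = 1764 bits.

1760 bits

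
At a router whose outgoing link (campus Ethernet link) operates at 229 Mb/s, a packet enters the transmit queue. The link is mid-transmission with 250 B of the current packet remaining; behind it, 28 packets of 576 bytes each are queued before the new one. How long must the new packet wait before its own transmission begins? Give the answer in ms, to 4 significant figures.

0.5722 ms

Each queued packet: L/R = 4608/229000000 = 0.0201223 ms.
28 queued → 0.563424 ms.
Plus remaining 2000 bits of current packet: 0.00873362 ms.
Queuing delay = 0.5722 ms.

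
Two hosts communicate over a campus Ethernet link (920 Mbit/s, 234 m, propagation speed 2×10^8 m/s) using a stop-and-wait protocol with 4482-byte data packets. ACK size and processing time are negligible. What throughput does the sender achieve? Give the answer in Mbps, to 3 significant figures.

868 Mbps

t_tx = L/R = 35856/920000000 = 3.89739e-05 s.
t_prop = 234/200000000 = 1.17e-06 s; RTT = 2.34e-06 s.
Cycle = t_tx + RTT = 4.13139e-05 s.
Throughput = L / cycle = 35856 / 4.13139e-05 = 868 Mbps.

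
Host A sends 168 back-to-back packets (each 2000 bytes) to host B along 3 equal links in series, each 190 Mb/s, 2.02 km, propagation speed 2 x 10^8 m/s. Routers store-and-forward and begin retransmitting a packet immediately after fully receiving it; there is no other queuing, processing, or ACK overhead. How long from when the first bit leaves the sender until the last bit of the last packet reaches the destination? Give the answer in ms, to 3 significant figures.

Per-hop transmission t_tx = L/R = 16000/190000000 = 0.0842105 ms.
Per-hop propagation t_prop = 2020/200000000 = 0.0101 ms.
Pipeline fill: first packet needs 3·t_tx to clear all hops; remaining 167 packets each add one t_tx.
Total = (3+168-1)·t_tx + 3·t_prop = 170·0.0842105 + 3·0.0101 = 14.3 ms.

14.3 ms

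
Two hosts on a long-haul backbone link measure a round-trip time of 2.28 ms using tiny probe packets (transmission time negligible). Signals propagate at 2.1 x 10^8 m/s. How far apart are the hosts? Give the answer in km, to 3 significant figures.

239 km

One-way propagation = RTT/2 = 1.14 ms.
d = s × t = 210000000 × 0.00114 = 239 km.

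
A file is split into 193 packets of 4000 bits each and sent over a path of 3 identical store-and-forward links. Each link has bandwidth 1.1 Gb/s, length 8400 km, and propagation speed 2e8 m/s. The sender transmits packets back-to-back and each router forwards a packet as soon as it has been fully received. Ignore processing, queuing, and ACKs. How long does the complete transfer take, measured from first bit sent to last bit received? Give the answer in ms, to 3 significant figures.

127 ms

Per-hop transmission t_tx = L/R = 4000/1100000000 = 0.00363636 ms.
Per-hop propagation t_prop = 8400000/200000000 = 42 ms.
Pipeline fill: first packet needs 3·t_tx to clear all hops; remaining 192 packets each add one t_tx.
Total = (3+193-1)·t_tx + 3·t_prop = 195·0.00363636 + 3·42 = 127 ms.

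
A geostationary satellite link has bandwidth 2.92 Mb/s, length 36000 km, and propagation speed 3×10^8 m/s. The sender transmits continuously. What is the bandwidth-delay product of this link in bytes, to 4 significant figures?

43800 bytes

Propagation delay = 36000000 / 300000000 = 0.12 s.
BDP = R × t_prop = 2920000 × 0.12 = 350400 bits.
In bytes: 350400/8 = 43800 bytes.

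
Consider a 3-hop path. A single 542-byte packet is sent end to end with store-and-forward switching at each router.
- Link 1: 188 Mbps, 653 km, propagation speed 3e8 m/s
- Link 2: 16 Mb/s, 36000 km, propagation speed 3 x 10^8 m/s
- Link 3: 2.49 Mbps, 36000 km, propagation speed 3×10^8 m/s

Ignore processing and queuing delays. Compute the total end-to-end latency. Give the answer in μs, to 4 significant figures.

244200 μs

L = 542 × 8 = 4336 bits.
Transmission delays (L/R per hop): 23.0638, 271, 1741.37 μs; sum = 2035.43 μs.
Propagation delays (d/s per hop): 2176.67, 120000, 120000 μs; sum = 242177 μs.
End-to-end = 244200 μs.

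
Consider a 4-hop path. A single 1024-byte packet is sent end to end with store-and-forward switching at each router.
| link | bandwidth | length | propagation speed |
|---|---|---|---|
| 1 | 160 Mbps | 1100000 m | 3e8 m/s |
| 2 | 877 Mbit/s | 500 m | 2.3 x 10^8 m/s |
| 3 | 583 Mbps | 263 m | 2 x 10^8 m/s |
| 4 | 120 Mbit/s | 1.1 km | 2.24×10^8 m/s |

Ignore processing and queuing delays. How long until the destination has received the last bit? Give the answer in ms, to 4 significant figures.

L = 1024 × 8 = 8192 bits.
Transmission delays (L/R per hop): 0.0512, 0.00934094, 0.0140515, 0.0682667 ms; sum = 0.142859 ms.
Propagation delays (d/s per hop): 3.66667, 0.00217391, 0.001315, 0.00491071 ms; sum = 3.67507 ms.
End-to-end = 3.818 ms.

3.818 ms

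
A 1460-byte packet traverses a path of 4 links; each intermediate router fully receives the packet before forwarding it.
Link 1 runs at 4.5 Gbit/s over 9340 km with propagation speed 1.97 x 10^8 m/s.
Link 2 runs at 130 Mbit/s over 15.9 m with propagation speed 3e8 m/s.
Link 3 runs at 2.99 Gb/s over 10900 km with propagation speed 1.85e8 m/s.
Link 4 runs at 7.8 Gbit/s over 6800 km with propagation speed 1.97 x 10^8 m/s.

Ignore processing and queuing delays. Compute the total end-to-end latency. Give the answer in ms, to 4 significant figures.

140.9 ms

L = 1460 × 8 = 11680 bits.
Transmission delays (L/R per hop): 0.00259556, 0.0898462, 0.00390635, 0.00149744 ms; sum = 0.0978455 ms.
Propagation delays (d/s per hop): 47.4112, 5.3e-05, 58.9189, 34.5178 ms; sum = 140.848 ms.
End-to-end = 140.9 ms.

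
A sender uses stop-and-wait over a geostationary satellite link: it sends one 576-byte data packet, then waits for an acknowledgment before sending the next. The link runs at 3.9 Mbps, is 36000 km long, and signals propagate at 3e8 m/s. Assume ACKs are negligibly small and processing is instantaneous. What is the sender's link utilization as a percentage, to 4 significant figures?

0.4899 %

t_tx = L/R = 4608/3900000 = 0.00118154 s.
t_prop = 36000000/300000000 = 0.12 s; RTT = 0.24 s.
Cycle = t_tx + RTT = 0.241182 s.
Utilization = t_tx / cycle = 0.00118154/0.241182 = 0.4899 %.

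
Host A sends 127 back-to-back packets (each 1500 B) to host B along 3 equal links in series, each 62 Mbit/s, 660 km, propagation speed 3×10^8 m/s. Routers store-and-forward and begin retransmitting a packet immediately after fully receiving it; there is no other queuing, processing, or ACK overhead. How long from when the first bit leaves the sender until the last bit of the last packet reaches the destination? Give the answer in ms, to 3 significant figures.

Per-hop transmission t_tx = L/R = 12000/62000000 = 0.193548 ms.
Per-hop propagation t_prop = 660000/300000000 = 2.2 ms.
Pipeline fill: first packet needs 3·t_tx to clear all hops; remaining 126 packets each add one t_tx.
Total = (3+127-1)·t_tx + 3·t_prop = 129·0.193548 + 3·2.2 = 31.6 ms.

31.6 ms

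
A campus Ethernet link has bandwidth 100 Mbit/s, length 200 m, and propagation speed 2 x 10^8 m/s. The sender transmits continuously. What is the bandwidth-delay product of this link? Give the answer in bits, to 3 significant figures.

Propagation delay = 200 / 200000000 = 1e-06 s.
BDP = R × t_prop = 100000000 × 1e-06 = 100 bits.

100 bits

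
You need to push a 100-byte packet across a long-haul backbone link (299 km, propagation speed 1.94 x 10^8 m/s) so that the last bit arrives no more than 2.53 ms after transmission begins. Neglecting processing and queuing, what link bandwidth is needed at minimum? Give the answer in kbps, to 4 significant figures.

L = 800 bits.
Propagation delay = 299000 / 194000000 = 1.54124 ms.
Transmission budget = 2.53 − 1.54124 = 0.988763 ms.
R ≥ L / t_tx = 800 bits / 0.000988763 s = 809.1 kbps.

809.1 kbps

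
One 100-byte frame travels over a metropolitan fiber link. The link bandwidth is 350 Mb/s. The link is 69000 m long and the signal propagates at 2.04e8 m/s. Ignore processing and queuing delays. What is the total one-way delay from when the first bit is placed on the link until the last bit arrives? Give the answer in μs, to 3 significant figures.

341 μs

L = 100 × 8 = 800 bits.
Transmission delay = L/R = 800 / 350000000 = 2.28571 μs.
Propagation delay = d/s = 69000 m / 204000000 m/s = 338.235 μs.
Total = 341 μs.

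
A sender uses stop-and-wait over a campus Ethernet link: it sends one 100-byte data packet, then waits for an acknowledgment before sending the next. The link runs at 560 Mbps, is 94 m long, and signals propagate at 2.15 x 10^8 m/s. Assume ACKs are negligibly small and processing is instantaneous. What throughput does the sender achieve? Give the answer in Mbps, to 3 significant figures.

347 Mbps

t_tx = L/R = 800/560000000 = 1.42857e-06 s.
t_prop = 94/215000000 = 4.37209e-07 s; RTT = 8.74419e-07 s.
Cycle = t_tx + RTT = 2.30299e-06 s.
Throughput = L / cycle = 800 / 2.30299e-06 = 347 Mbps.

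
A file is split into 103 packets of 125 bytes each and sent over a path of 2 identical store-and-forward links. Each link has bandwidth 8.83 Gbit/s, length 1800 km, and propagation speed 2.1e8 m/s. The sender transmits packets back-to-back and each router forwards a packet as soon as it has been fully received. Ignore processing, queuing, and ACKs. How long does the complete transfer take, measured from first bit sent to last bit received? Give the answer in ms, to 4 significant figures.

Per-hop transmission t_tx = L/R = 1000/8830000000 = 0.00011325 ms.
Per-hop propagation t_prop = 1800000/210000000 = 8.57143 ms.
Pipeline fill: first packet needs 2·t_tx to clear all hops; remaining 102 packets each add one t_tx.
Total = (2+103-1)·t_tx + 2·t_prop = 104·0.00011325 + 2·8.57143 = 17.15 ms.

17.15 ms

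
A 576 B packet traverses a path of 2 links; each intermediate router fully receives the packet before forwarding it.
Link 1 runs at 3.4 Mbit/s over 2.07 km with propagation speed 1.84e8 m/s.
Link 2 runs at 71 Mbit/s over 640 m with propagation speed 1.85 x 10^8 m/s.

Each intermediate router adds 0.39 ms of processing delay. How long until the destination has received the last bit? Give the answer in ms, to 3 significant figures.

1.82 ms

L = 576 × 8 = 4608 bits.
Transmission delays (L/R per hop): 1.35529, 0.0649014 ms; sum = 1.4202 ms.
Propagation delays (d/s per hop): 0.01125, 0.00345946 ms; sum = 0.0147095 ms.
Processing at 1 router(s): 1 × 0.39 ms = 0.39 ms.
End-to-end = 1.82 ms.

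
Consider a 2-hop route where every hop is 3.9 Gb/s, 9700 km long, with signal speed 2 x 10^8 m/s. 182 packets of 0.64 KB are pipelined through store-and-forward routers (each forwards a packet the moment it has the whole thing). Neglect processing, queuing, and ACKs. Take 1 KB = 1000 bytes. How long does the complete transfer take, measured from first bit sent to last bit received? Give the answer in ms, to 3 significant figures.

97.2 ms

Per-hop transmission t_tx = L/R = 5120/3900000000 = 0.00131282 ms.
Per-hop propagation t_prop = 9700000/200000000 = 48.5 ms.
Pipeline fill: first packet needs 2·t_tx to clear all hops; remaining 181 packets each add one t_tx.
Total = (2+182-1)·t_tx + 2·t_prop = 183·0.00131282 + 2·48.5 = 97.2 ms.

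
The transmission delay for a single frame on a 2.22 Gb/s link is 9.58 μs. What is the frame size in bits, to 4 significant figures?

21270 bits

L = R × t_tx = 2220000000 b/s × 9.58e-06 s = 21267.6 bits.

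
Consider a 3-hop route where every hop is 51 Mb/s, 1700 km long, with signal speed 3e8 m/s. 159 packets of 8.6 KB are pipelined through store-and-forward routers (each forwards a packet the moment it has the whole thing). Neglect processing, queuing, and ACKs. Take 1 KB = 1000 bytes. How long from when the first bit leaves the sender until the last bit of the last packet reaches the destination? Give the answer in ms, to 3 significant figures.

Per-hop transmission t_tx = L/R = 68800/51000000 = 1.34902 ms.
Per-hop propagation t_prop = 1700000/300000000 = 5.66667 ms.
Pipeline fill: first packet needs 3·t_tx to clear all hops; remaining 158 packets each add one t_tx.
Total = (3+159-1)·t_tx + 3·t_prop = 161·1.34902 + 3·5.66667 = 234 ms.

234 ms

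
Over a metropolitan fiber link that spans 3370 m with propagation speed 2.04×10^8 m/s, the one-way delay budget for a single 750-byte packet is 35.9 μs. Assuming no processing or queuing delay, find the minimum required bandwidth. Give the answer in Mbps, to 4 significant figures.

309.6 Mbps

L = 6000 bits.
Propagation delay = 3370 / 204000000 = 16.5196 μs.
Transmission budget = 35.9 − 16.5196 = 19.3804 μs.
R ≥ L / t_tx = 6000 bits / 1.93804e-05 s = 309.6 Mbps.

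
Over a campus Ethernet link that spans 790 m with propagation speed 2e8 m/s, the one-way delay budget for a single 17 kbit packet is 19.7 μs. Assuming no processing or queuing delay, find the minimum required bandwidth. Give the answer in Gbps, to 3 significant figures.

Propagation delay = 790 / 200000000 = 3.95 μs.
Transmission budget = 19.7 − 3.95 = 15.75 μs.
R ≥ L / t_tx = 17000 bits / 1.575e-05 s = 1.08 Gbps.

1.08 Gbps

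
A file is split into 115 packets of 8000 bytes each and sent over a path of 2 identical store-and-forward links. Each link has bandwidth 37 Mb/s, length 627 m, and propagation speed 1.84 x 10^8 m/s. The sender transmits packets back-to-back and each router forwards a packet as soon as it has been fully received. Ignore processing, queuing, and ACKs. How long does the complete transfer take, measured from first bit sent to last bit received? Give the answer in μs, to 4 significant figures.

200700 μs

Per-hop transmission t_tx = L/R = 64000/37000000 = 1729.73 μs.
Per-hop propagation t_prop = 627/184000000 = 3.40761 μs.
Pipeline fill: first packet needs 2·t_tx to clear all hops; remaining 114 packets each add one t_tx.
Total = (2+115-1)·t_tx + 2·t_prop = 116·1729.73 + 2·3.40761 = 200700 μs.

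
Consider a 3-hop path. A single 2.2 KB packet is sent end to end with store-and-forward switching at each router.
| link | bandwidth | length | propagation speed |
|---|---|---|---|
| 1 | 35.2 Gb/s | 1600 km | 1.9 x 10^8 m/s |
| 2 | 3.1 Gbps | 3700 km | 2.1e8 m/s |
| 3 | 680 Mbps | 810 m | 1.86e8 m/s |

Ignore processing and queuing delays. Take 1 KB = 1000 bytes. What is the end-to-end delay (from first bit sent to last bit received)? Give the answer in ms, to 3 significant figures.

L = 17600 bits.
Transmission delays (L/R per hop): 0.0005, 0.00567742, 0.0258824 ms; sum = 0.0320598 ms.
Propagation delays (d/s per hop): 8.42105, 17.619, 0.00435484 ms; sum = 26.0445 ms.
End-to-end = 26.1 ms.

26.1 ms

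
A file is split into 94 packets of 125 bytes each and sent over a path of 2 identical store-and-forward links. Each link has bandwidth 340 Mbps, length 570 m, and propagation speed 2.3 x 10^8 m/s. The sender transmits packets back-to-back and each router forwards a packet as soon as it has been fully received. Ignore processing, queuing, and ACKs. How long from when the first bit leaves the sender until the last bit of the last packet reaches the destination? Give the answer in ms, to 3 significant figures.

0.284 ms

Per-hop transmission t_tx = L/R = 1000/340000000 = 0.00294118 ms.
Per-hop propagation t_prop = 570/2.3e+08 = 0.00247826 ms.
Pipeline fill: first packet needs 2·t_tx to clear all hops; remaining 93 packets each add one t_tx.
Total = (2+94-1)·t_tx + 2·t_prop = 95·0.00294118 + 2·0.00247826 = 0.284 ms.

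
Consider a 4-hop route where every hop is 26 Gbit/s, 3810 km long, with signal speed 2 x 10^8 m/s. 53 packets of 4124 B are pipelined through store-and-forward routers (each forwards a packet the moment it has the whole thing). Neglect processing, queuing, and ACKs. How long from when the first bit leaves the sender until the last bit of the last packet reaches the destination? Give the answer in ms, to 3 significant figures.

76.3 ms

Per-hop transmission t_tx = L/R = 32992/26000000000 = 0.00126892 ms.
Per-hop propagation t_prop = 3810000/200000000 = 19.05 ms.
Pipeline fill: first packet needs 4·t_tx to clear all hops; remaining 52 packets each add one t_tx.
Total = (4+53-1)·t_tx + 4·t_prop = 56·0.00126892 + 4·19.05 = 76.3 ms.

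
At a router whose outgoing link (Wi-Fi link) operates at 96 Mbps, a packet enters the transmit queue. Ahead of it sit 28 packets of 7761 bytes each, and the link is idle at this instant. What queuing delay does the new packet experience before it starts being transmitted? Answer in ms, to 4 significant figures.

18.11 ms

Each queued packet: L/R = 62088/96000000 = 0.64675 ms.
28 queued → 18.109 ms.
Queuing delay = 18.11 ms.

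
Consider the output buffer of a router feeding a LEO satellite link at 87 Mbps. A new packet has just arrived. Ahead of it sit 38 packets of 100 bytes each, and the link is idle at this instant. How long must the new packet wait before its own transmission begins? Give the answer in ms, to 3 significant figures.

0.349 ms

Each queued packet: L/R = 800/87000000 = 0.0091954 ms.
38 queued → 0.349425 ms.
Queuing delay = 0.349 ms.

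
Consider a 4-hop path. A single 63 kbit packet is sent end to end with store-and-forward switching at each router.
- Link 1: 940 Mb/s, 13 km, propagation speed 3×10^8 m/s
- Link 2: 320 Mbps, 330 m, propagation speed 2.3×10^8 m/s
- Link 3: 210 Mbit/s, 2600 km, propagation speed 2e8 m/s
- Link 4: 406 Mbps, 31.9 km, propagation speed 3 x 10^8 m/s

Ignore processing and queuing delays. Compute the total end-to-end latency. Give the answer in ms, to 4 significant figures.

L = 63000 bits.
Transmission delays (L/R per hop): 0.0670213, 0.196875, 0.3, 0.155172 ms; sum = 0.719069 ms.
Propagation delays (d/s per hop): 0.0433333, 0.00143478, 13, 0.106333 ms; sum = 13.1511 ms.
End-to-end = 13.87 ms.

13.87 ms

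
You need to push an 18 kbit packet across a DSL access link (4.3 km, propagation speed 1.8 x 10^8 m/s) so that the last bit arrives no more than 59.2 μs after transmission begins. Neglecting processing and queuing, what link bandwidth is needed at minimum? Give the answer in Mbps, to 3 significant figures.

510 Mbps

Propagation delay = 4300 / 180000000 = 23.8889 μs.
Transmission budget = 59.2 − 23.8889 = 35.3111 μs.
R ≥ L / t_tx = 18000 bits / 3.53111e-05 s = 510 Mbps.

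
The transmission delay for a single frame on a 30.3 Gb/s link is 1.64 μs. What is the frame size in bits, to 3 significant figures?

L = R × t_tx = 30300000000 b/s × 1.64e-06 s = 49692 bits.

49700 bits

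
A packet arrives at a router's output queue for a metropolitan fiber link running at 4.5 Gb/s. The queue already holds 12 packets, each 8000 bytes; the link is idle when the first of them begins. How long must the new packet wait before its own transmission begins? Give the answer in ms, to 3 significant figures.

Each queued packet: L/R = 64000/4500000000 = 0.0142222 ms.
12 queued → 0.170667 ms.
Queuing delay = 0.171 ms.

0.171 ms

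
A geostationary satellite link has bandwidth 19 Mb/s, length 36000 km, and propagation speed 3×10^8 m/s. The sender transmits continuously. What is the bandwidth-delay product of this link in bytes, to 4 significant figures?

285000 bytes

Propagation delay = 36000000 / 300000000 = 0.12 s.
BDP = R × t_prop = 19000000 × 0.12 = 2280000 bits.
In bytes: 2280000/8 = 285000 bytes.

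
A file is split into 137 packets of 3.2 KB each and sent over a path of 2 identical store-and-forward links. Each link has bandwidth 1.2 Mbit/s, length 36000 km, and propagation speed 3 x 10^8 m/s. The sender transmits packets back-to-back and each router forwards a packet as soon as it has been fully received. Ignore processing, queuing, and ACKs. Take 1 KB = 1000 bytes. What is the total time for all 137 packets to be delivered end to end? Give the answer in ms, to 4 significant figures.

3184 ms

Per-hop transmission t_tx = L/R = 25600/1200000 = 21.3333 ms.
Per-hop propagation t_prop = 36000000/300000000 = 120 ms.
Pipeline fill: first packet needs 2·t_tx to clear all hops; remaining 136 packets each add one t_tx.
Total = (2+137-1)·t_tx + 2·t_prop = 138·21.3333 + 2·120 = 3184 ms.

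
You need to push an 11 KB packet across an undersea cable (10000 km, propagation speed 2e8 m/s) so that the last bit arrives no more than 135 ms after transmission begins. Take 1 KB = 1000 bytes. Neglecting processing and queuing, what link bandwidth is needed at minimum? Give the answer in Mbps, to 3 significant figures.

L = 88000 bits.
Propagation delay = 10000000 / 200000000 = 50 ms.
Transmission budget = 135 − 50 = 85 ms.
R ≥ L / t_tx = 88000 bits / 0.085 s = 1.04 Mbps.

1.04 Mbps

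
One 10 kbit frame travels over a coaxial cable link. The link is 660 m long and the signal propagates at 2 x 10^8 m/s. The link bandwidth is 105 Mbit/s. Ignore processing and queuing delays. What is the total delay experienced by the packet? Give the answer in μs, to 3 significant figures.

98.5 μs

L = 10000 bits.
Transmission delay = L/R = 10000 / 105000000 = 95.2381 μs.
Propagation delay = d/s = 660 m / 200000000 m/s = 3.3 μs.
Total = 98.5 μs.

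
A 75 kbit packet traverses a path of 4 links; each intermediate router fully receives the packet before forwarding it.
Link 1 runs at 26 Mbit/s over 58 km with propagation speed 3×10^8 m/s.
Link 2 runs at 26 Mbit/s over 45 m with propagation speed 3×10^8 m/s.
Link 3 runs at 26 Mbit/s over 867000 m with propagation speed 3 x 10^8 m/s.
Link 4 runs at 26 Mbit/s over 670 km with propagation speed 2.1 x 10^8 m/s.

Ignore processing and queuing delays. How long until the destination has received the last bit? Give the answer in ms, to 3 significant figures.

17.8 ms

L = 75000 bits.
Transmission delay per hop = L/R = 75000/26000000 = 2.88462 ms; 4 hops → 11.5385 ms.
Propagation delays (d/s per hop): 0.193333, 0.00015, 2.89, 3.19048 ms; sum = 6.27396 ms.
End-to-end = 17.8 ms.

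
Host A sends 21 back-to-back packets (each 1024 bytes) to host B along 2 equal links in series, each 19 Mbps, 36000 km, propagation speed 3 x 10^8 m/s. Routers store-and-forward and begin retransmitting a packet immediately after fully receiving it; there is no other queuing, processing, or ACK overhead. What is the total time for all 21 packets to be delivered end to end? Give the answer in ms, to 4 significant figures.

Per-hop transmission t_tx = L/R = 8192/19000000 = 0.431158 ms.
Per-hop propagation t_prop = 36000000/300000000 = 120 ms.
Pipeline fill: first packet needs 2·t_tx to clear all hops; remaining 20 packets each add one t_tx.
Total = (2+21-1)·t_tx + 2·t_prop = 22·0.431158 + 2·120 = 249.5 ms.

249.5 ms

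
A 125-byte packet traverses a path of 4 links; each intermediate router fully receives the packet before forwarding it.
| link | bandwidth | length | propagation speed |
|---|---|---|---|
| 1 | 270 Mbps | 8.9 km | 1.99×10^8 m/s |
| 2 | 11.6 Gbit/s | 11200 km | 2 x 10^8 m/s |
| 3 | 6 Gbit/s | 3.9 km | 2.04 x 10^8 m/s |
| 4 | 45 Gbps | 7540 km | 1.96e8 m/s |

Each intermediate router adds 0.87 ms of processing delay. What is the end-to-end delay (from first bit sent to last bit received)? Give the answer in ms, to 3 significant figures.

L = 125 × 8 = 1000 bits.
Transmission delays (L/R per hop): 0.0037037, 8.62069e-05, 0.000166667, 2.22222e-05 ms; sum = 0.0039788 ms.
Propagation delays (d/s per hop): 0.0447236, 56, 0.0191176, 38.4694 ms; sum = 94.5332 ms.
Processing at 3 router(s): 3 × 0.87 ms = 2.61 ms.
End-to-end = 97.1 ms.

97.1 ms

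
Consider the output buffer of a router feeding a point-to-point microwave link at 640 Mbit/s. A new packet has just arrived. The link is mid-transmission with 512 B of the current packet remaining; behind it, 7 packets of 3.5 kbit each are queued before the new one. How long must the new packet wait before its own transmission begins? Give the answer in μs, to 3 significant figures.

44.7 μs

Each queued packet: L/R = 3500/640000000 = 5.46875 μs.
7 queued → 38.2813 μs.
Plus remaining 4096 bits of current packet: 6.4 μs.
Queuing delay = 44.7 μs.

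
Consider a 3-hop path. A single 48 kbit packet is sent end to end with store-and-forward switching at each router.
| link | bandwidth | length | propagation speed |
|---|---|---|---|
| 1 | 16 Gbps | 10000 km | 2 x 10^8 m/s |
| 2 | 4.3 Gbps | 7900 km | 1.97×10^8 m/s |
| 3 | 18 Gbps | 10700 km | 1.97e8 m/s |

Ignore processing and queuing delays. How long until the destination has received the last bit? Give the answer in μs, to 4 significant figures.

L = 48000 bits.
Transmission delays (L/R per hop): 3, 11.1628, 2.66667 μs; sum = 16.8295 μs.
Propagation delays (d/s per hop): 50000, 40101.5, 54314.7 μs; sum = 144416 μs.
End-to-end = 144400 μs.

144400 μs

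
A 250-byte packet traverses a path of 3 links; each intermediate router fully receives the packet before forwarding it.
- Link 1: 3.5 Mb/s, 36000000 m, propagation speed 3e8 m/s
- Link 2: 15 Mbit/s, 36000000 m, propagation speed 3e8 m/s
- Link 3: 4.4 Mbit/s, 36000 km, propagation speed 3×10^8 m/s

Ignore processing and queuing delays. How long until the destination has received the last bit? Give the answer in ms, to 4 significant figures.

361.2 ms

L = 250 × 8 = 2000 bits.
Transmission delays (L/R per hop): 0.571429, 0.133333, 0.454545 ms; sum = 1.15931 ms.
Propagation delays (d/s per hop): 120, 120, 120 ms; sum = 360 ms.
End-to-end = 361.2 ms.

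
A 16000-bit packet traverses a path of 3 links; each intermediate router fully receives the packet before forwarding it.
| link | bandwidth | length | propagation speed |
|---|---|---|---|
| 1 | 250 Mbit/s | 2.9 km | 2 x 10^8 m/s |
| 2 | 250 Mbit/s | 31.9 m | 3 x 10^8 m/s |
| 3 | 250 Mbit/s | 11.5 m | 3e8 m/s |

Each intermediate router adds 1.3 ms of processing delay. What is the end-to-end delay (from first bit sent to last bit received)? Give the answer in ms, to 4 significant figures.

2.807 ms

Transmission delay per hop = L/R = 16000/250000000 = 0.064 ms; 3 hops → 0.192 ms.
Propagation delays (d/s per hop): 0.0145, 0.000106333, 3.83333e-05 ms; sum = 0.0146447 ms.
Processing at 2 router(s): 2 × 1.3 ms = 2.6 ms.
End-to-end = 2.807 ms.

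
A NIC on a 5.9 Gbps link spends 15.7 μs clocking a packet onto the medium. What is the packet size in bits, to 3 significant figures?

92600 bits

L = R × t_tx = 5900000000 b/s × 1.57e-05 s = 92630 bits.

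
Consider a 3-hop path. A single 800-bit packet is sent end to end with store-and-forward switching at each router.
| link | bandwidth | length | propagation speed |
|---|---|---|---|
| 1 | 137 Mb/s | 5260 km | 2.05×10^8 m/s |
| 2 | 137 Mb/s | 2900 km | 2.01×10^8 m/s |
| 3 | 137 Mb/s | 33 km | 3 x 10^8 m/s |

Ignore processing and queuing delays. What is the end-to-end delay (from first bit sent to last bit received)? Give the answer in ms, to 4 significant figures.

Transmission delay per hop = L/R = 800/137000000 = 0.00583942 ms; 3 hops → 0.0175182 ms.
Propagation delays (d/s per hop): 25.6585, 14.4279, 0.11 ms; sum = 40.1964 ms.
End-to-end = 40.21 ms.

40.21 ms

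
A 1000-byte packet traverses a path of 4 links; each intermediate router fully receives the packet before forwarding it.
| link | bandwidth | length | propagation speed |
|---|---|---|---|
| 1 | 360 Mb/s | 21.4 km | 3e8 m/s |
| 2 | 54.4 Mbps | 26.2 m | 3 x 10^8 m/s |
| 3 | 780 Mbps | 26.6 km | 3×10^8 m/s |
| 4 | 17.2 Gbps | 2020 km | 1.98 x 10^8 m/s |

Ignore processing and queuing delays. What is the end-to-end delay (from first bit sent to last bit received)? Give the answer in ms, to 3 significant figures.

10.5 ms

L = 1000 × 8 = 8000 bits.
Transmission delays (L/R per hop): 0.0222222, 0.147059, 0.0102564, 0.000465116 ms; sum = 0.180003 ms.
Propagation delays (d/s per hop): 0.0713333, 8.73333e-05, 0.0886667, 10.202 ms; sum = 10.3621 ms.
End-to-end = 10.5 ms.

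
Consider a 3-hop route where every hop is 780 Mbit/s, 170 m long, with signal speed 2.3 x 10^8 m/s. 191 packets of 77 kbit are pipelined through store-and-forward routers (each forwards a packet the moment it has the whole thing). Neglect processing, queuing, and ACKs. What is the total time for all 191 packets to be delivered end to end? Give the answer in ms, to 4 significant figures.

19.05 ms

Per-hop transmission t_tx = L/R = 77000/780000000 = 0.0987179 ms.
Per-hop propagation t_prop = 170/2.3e+08 = 0.00073913 ms.
Pipeline fill: first packet needs 3·t_tx to clear all hops; remaining 190 packets each add one t_tx.
Total = (3+191-1)·t_tx + 3·t_prop = 193·0.0987179 + 3·0.00073913 = 19.05 ms.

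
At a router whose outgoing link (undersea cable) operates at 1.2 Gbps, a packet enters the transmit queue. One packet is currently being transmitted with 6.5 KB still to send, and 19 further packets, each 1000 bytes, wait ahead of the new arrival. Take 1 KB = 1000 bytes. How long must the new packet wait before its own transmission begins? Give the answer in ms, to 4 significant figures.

0.1700 ms

Each queued packet: L/R = 8000/1200000000 = 0.00666667 ms.
19 queued → 0.126667 ms.
Plus remaining 52000 bits of current packet: 0.0433333 ms.
Queuing delay = 0.1700 ms.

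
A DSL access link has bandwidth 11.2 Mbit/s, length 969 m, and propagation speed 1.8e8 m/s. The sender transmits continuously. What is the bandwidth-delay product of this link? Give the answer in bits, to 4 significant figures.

Propagation delay = 969 / 180000000 = 5.38333e-06 s.
BDP = R × t_prop = 11200000 × 5.38333e-06 = 60.2933 bits.

60.29 bits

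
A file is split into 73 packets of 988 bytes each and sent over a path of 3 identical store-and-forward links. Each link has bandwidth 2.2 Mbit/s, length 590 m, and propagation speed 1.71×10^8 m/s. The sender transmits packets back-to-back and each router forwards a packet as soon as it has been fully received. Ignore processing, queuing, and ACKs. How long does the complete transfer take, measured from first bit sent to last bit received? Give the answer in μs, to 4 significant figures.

Per-hop transmission t_tx = L/R = 7904/2200000 = 3592.73 μs.
Per-hop propagation t_prop = 590/171000000 = 3.45029 μs.
Pipeline fill: first packet needs 3·t_tx to clear all hops; remaining 72 packets each add one t_tx.
Total = (3+73-1)·t_tx + 3·t_prop = 75·3592.73 + 3·3.45029 = 269500 μs.

269500 μs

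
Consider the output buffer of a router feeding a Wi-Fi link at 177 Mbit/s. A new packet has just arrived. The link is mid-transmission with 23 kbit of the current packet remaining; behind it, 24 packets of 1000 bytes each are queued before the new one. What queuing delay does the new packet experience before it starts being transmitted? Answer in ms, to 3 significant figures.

1.21 ms

Each queued packet: L/R = 8000/177000000 = 0.0451977 ms.
24 queued → 1.08475 ms.
Plus remaining 23000 bits of current packet: 0.129944 ms.
Queuing delay = 1.21 ms.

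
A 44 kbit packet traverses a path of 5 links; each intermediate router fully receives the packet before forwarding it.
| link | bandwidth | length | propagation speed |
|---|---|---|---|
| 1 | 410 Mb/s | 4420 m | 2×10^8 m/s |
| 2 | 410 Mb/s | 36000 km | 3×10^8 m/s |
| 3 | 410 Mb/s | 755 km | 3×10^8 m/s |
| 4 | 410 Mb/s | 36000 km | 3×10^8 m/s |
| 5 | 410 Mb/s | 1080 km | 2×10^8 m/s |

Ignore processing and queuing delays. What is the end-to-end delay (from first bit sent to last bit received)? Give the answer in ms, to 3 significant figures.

L = 44000 bits.
Transmission delay per hop = L/R = 44000/410000000 = 0.107317 ms; 5 hops → 0.536585 ms.
Propagation delays (d/s per hop): 0.0221, 120, 2.51667, 120, 5.4 ms; sum = 247.939 ms.
End-to-end = 248 ms.

248 ms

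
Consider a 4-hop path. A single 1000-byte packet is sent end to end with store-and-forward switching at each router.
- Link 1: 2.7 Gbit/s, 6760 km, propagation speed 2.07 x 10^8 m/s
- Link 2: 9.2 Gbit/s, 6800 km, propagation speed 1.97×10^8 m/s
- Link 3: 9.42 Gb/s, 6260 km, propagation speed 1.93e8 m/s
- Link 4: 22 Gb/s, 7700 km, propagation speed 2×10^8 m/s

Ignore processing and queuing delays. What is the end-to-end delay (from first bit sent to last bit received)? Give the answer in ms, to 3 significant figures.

138 ms

L = 1000 × 8 = 8000 bits.
Transmission delays (L/R per hop): 0.00296296, 0.000869565, 0.000849257, 0.000363636 ms; sum = 0.00504542 ms.
Propagation delays (d/s per hop): 32.657, 34.5178, 32.4352, 38.5 ms; sum = 138.11 ms.
End-to-end = 138 ms.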